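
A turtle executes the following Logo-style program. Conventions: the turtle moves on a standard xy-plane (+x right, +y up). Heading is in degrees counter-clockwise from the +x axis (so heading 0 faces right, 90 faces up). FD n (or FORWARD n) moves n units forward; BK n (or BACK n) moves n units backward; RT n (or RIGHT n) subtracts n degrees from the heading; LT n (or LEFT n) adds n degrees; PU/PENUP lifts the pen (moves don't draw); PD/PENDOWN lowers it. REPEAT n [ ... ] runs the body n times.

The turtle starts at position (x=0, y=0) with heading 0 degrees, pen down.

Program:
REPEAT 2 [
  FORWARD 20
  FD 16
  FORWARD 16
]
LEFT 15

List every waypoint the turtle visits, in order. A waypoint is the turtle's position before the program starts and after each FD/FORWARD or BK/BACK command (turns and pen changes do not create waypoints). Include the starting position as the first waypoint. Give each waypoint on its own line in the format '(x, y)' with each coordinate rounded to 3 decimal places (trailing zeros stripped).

Executing turtle program step by step:
Start: pos=(0,0), heading=0, pen down
REPEAT 2 [
  -- iteration 1/2 --
  FD 20: (0,0) -> (20,0) [heading=0, draw]
  FD 16: (20,0) -> (36,0) [heading=0, draw]
  FD 16: (36,0) -> (52,0) [heading=0, draw]
  -- iteration 2/2 --
  FD 20: (52,0) -> (72,0) [heading=0, draw]
  FD 16: (72,0) -> (88,0) [heading=0, draw]
  FD 16: (88,0) -> (104,0) [heading=0, draw]
]
LT 15: heading 0 -> 15
Final: pos=(104,0), heading=15, 6 segment(s) drawn
Waypoints (7 total):
(0, 0)
(20, 0)
(36, 0)
(52, 0)
(72, 0)
(88, 0)
(104, 0)

Answer: (0, 0)
(20, 0)
(36, 0)
(52, 0)
(72, 0)
(88, 0)
(104, 0)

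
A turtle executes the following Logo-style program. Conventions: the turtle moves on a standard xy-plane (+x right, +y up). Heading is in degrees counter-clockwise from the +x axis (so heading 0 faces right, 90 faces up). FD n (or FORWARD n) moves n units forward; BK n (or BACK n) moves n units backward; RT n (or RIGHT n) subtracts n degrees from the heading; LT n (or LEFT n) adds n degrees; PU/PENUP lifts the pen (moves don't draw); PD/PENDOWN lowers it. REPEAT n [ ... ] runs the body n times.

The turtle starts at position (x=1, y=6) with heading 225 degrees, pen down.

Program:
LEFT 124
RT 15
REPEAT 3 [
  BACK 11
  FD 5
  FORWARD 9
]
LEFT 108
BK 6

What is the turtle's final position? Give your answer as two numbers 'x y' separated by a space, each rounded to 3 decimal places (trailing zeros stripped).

Answer: 8.254 -3.887

Derivation:
Executing turtle program step by step:
Start: pos=(1,6), heading=225, pen down
LT 124: heading 225 -> 349
RT 15: heading 349 -> 334
REPEAT 3 [
  -- iteration 1/3 --
  BK 11: (1,6) -> (-8.887,10.822) [heading=334, draw]
  FD 5: (-8.887,10.822) -> (-4.393,8.63) [heading=334, draw]
  FD 9: (-4.393,8.63) -> (3.696,4.685) [heading=334, draw]
  -- iteration 2/3 --
  BK 11: (3.696,4.685) -> (-6.19,9.507) [heading=334, draw]
  FD 5: (-6.19,9.507) -> (-1.696,7.315) [heading=334, draw]
  FD 9: (-1.696,7.315) -> (6.393,3.37) [heading=334, draw]
  -- iteration 3/3 --
  BK 11: (6.393,3.37) -> (-3.494,8.192) [heading=334, draw]
  FD 5: (-3.494,8.192) -> (1,6) [heading=334, draw]
  FD 9: (1,6) -> (9.089,2.055) [heading=334, draw]
]
LT 108: heading 334 -> 82
BK 6: (9.089,2.055) -> (8.254,-3.887) [heading=82, draw]
Final: pos=(8.254,-3.887), heading=82, 10 segment(s) drawn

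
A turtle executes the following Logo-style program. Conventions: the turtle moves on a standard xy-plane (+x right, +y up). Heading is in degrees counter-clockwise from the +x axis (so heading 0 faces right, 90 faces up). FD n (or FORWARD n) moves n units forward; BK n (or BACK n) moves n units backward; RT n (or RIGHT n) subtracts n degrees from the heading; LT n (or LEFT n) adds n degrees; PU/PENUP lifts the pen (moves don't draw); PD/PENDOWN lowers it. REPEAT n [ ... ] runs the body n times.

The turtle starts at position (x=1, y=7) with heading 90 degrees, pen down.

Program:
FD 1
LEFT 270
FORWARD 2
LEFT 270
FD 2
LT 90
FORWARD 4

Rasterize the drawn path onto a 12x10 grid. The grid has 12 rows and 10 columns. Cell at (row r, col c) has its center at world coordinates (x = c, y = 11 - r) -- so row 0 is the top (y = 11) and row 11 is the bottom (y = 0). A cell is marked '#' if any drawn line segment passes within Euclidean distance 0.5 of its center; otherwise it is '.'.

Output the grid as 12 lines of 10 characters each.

Answer: ..........
..........
..........
.###......
.#.#......
...#####..
..........
..........
..........
..........
..........
..........

Derivation:
Segment 0: (1,7) -> (1,8)
Segment 1: (1,8) -> (3,8)
Segment 2: (3,8) -> (3,6)
Segment 3: (3,6) -> (7,6)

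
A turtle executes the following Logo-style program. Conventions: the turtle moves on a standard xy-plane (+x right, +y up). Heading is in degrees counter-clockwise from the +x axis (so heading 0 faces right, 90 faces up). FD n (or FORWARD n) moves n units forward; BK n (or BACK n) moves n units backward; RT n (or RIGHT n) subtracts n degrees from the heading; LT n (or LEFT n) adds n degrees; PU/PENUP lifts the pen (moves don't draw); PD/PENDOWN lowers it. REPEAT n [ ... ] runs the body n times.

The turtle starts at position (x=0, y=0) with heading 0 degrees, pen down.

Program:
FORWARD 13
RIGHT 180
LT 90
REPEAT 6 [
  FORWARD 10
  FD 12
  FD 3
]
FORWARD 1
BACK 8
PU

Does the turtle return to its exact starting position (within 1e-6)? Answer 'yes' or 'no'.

Executing turtle program step by step:
Start: pos=(0,0), heading=0, pen down
FD 13: (0,0) -> (13,0) [heading=0, draw]
RT 180: heading 0 -> 180
LT 90: heading 180 -> 270
REPEAT 6 [
  -- iteration 1/6 --
  FD 10: (13,0) -> (13,-10) [heading=270, draw]
  FD 12: (13,-10) -> (13,-22) [heading=270, draw]
  FD 3: (13,-22) -> (13,-25) [heading=270, draw]
  -- iteration 2/6 --
  FD 10: (13,-25) -> (13,-35) [heading=270, draw]
  FD 12: (13,-35) -> (13,-47) [heading=270, draw]
  FD 3: (13,-47) -> (13,-50) [heading=270, draw]
  -- iteration 3/6 --
  FD 10: (13,-50) -> (13,-60) [heading=270, draw]
  FD 12: (13,-60) -> (13,-72) [heading=270, draw]
  FD 3: (13,-72) -> (13,-75) [heading=270, draw]
  -- iteration 4/6 --
  FD 10: (13,-75) -> (13,-85) [heading=270, draw]
  FD 12: (13,-85) -> (13,-97) [heading=270, draw]
  FD 3: (13,-97) -> (13,-100) [heading=270, draw]
  -- iteration 5/6 --
  FD 10: (13,-100) -> (13,-110) [heading=270, draw]
  FD 12: (13,-110) -> (13,-122) [heading=270, draw]
  FD 3: (13,-122) -> (13,-125) [heading=270, draw]
  -- iteration 6/6 --
  FD 10: (13,-125) -> (13,-135) [heading=270, draw]
  FD 12: (13,-135) -> (13,-147) [heading=270, draw]
  FD 3: (13,-147) -> (13,-150) [heading=270, draw]
]
FD 1: (13,-150) -> (13,-151) [heading=270, draw]
BK 8: (13,-151) -> (13,-143) [heading=270, draw]
PU: pen up
Final: pos=(13,-143), heading=270, 21 segment(s) drawn

Start position: (0, 0)
Final position: (13, -143)
Distance = 143.59; >= 1e-6 -> NOT closed

Answer: no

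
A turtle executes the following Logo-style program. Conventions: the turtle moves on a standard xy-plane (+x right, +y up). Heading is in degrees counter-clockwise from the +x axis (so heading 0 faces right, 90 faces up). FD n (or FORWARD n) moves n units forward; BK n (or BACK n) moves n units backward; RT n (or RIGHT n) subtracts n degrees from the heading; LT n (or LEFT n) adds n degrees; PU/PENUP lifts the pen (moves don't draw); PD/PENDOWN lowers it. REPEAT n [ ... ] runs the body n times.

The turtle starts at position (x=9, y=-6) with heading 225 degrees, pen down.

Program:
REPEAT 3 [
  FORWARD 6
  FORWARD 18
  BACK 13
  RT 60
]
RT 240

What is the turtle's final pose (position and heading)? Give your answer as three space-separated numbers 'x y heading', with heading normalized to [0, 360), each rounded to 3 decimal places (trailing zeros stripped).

Executing turtle program step by step:
Start: pos=(9,-6), heading=225, pen down
REPEAT 3 [
  -- iteration 1/3 --
  FD 6: (9,-6) -> (4.757,-10.243) [heading=225, draw]
  FD 18: (4.757,-10.243) -> (-7.971,-22.971) [heading=225, draw]
  BK 13: (-7.971,-22.971) -> (1.222,-13.778) [heading=225, draw]
  RT 60: heading 225 -> 165
  -- iteration 2/3 --
  FD 6: (1.222,-13.778) -> (-4.574,-12.225) [heading=165, draw]
  FD 18: (-4.574,-12.225) -> (-21.96,-7.567) [heading=165, draw]
  BK 13: (-21.96,-7.567) -> (-9.403,-10.931) [heading=165, draw]
  RT 60: heading 165 -> 105
  -- iteration 3/3 --
  FD 6: (-9.403,-10.931) -> (-10.956,-5.136) [heading=105, draw]
  FD 18: (-10.956,-5.136) -> (-15.615,12.251) [heading=105, draw]
  BK 13: (-15.615,12.251) -> (-12.25,-0.306) [heading=105, draw]
  RT 60: heading 105 -> 45
]
RT 240: heading 45 -> 165
Final: pos=(-12.25,-0.306), heading=165, 9 segment(s) drawn

Answer: -12.25 -0.306 165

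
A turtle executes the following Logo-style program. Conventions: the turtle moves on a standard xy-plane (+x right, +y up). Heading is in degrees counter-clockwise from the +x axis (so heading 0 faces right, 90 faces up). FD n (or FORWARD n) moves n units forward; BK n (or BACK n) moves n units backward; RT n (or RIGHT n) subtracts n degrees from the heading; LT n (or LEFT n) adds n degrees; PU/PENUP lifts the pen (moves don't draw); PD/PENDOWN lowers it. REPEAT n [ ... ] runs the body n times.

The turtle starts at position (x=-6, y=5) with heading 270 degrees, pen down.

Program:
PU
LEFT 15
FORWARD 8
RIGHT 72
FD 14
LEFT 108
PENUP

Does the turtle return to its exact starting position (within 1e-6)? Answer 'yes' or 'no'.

Executing turtle program step by step:
Start: pos=(-6,5), heading=270, pen down
PU: pen up
LT 15: heading 270 -> 285
FD 8: (-6,5) -> (-3.929,-2.727) [heading=285, move]
RT 72: heading 285 -> 213
FD 14: (-3.929,-2.727) -> (-15.671,-10.352) [heading=213, move]
LT 108: heading 213 -> 321
PU: pen up
Final: pos=(-15.671,-10.352), heading=321, 0 segment(s) drawn

Start position: (-6, 5)
Final position: (-15.671, -10.352)
Distance = 18.144; >= 1e-6 -> NOT closed

Answer: no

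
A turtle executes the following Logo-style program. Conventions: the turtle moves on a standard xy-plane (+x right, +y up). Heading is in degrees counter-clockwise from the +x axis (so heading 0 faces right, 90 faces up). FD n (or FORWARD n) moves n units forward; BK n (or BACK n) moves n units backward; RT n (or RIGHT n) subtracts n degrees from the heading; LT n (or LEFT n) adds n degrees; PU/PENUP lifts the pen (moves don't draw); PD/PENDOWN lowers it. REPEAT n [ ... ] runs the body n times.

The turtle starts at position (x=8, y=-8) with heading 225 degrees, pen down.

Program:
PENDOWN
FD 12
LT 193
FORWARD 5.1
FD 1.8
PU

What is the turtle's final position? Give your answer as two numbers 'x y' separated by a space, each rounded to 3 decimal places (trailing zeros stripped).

Executing turtle program step by step:
Start: pos=(8,-8), heading=225, pen down
PD: pen down
FD 12: (8,-8) -> (-0.485,-16.485) [heading=225, draw]
LT 193: heading 225 -> 58
FD 5.1: (-0.485,-16.485) -> (2.217,-12.16) [heading=58, draw]
FD 1.8: (2.217,-12.16) -> (3.171,-10.634) [heading=58, draw]
PU: pen up
Final: pos=(3.171,-10.634), heading=58, 3 segment(s) drawn

Answer: 3.171 -10.634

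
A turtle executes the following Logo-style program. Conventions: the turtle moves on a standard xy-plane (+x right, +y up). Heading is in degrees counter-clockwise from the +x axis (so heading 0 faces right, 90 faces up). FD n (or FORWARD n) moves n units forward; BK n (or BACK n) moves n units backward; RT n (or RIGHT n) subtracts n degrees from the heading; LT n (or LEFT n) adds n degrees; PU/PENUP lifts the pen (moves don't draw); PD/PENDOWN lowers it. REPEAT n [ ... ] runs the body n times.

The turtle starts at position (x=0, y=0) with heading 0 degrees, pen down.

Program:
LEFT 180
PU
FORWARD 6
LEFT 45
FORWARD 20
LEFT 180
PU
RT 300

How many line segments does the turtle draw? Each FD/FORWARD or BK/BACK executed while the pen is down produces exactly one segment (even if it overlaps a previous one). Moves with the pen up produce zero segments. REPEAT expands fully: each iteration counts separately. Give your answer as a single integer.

Executing turtle program step by step:
Start: pos=(0,0), heading=0, pen down
LT 180: heading 0 -> 180
PU: pen up
FD 6: (0,0) -> (-6,0) [heading=180, move]
LT 45: heading 180 -> 225
FD 20: (-6,0) -> (-20.142,-14.142) [heading=225, move]
LT 180: heading 225 -> 45
PU: pen up
RT 300: heading 45 -> 105
Final: pos=(-20.142,-14.142), heading=105, 0 segment(s) drawn
Segments drawn: 0

Answer: 0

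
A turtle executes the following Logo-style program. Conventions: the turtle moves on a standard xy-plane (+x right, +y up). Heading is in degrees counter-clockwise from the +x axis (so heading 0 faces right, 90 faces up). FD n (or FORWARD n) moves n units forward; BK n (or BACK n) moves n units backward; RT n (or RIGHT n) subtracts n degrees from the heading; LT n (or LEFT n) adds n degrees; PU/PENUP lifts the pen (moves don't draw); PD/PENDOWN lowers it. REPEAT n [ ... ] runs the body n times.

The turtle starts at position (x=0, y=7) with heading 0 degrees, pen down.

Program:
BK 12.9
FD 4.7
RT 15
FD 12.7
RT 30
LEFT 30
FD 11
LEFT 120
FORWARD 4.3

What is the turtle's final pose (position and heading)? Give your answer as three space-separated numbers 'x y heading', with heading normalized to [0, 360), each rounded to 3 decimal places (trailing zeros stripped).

Executing turtle program step by step:
Start: pos=(0,7), heading=0, pen down
BK 12.9: (0,7) -> (-12.9,7) [heading=0, draw]
FD 4.7: (-12.9,7) -> (-8.2,7) [heading=0, draw]
RT 15: heading 0 -> 345
FD 12.7: (-8.2,7) -> (4.067,3.713) [heading=345, draw]
RT 30: heading 345 -> 315
LT 30: heading 315 -> 345
FD 11: (4.067,3.713) -> (14.692,0.866) [heading=345, draw]
LT 120: heading 345 -> 105
FD 4.3: (14.692,0.866) -> (13.58,5.019) [heading=105, draw]
Final: pos=(13.58,5.019), heading=105, 5 segment(s) drawn

Answer: 13.58 5.019 105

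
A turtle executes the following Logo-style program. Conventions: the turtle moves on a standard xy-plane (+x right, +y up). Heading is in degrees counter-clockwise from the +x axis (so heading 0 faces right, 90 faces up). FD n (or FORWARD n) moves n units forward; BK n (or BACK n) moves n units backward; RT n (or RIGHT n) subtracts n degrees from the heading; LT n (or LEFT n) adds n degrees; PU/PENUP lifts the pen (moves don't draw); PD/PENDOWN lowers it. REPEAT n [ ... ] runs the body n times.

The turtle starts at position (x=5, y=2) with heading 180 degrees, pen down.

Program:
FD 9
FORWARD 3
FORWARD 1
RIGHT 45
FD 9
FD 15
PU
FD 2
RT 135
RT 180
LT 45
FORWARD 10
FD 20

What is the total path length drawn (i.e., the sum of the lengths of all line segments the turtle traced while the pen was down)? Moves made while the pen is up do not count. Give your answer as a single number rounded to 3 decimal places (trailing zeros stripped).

Executing turtle program step by step:
Start: pos=(5,2), heading=180, pen down
FD 9: (5,2) -> (-4,2) [heading=180, draw]
FD 3: (-4,2) -> (-7,2) [heading=180, draw]
FD 1: (-7,2) -> (-8,2) [heading=180, draw]
RT 45: heading 180 -> 135
FD 9: (-8,2) -> (-14.364,8.364) [heading=135, draw]
FD 15: (-14.364,8.364) -> (-24.971,18.971) [heading=135, draw]
PU: pen up
FD 2: (-24.971,18.971) -> (-26.385,20.385) [heading=135, move]
RT 135: heading 135 -> 0
RT 180: heading 0 -> 180
LT 45: heading 180 -> 225
FD 10: (-26.385,20.385) -> (-33.456,13.314) [heading=225, move]
FD 20: (-33.456,13.314) -> (-47.598,-0.828) [heading=225, move]
Final: pos=(-47.598,-0.828), heading=225, 5 segment(s) drawn

Segment lengths:
  seg 1: (5,2) -> (-4,2), length = 9
  seg 2: (-4,2) -> (-7,2), length = 3
  seg 3: (-7,2) -> (-8,2), length = 1
  seg 4: (-8,2) -> (-14.364,8.364), length = 9
  seg 5: (-14.364,8.364) -> (-24.971,18.971), length = 15
Total = 37

Answer: 37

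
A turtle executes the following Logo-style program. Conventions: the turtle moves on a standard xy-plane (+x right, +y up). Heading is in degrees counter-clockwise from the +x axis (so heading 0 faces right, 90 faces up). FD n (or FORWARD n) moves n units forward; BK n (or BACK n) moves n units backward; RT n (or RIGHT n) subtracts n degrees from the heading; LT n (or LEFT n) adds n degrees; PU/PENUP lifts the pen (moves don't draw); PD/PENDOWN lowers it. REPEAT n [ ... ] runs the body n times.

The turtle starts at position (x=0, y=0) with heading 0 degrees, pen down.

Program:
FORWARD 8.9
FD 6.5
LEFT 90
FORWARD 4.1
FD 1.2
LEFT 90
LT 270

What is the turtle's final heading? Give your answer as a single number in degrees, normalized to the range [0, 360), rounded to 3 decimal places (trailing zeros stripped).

Answer: 90

Derivation:
Executing turtle program step by step:
Start: pos=(0,0), heading=0, pen down
FD 8.9: (0,0) -> (8.9,0) [heading=0, draw]
FD 6.5: (8.9,0) -> (15.4,0) [heading=0, draw]
LT 90: heading 0 -> 90
FD 4.1: (15.4,0) -> (15.4,4.1) [heading=90, draw]
FD 1.2: (15.4,4.1) -> (15.4,5.3) [heading=90, draw]
LT 90: heading 90 -> 180
LT 270: heading 180 -> 90
Final: pos=(15.4,5.3), heading=90, 4 segment(s) drawn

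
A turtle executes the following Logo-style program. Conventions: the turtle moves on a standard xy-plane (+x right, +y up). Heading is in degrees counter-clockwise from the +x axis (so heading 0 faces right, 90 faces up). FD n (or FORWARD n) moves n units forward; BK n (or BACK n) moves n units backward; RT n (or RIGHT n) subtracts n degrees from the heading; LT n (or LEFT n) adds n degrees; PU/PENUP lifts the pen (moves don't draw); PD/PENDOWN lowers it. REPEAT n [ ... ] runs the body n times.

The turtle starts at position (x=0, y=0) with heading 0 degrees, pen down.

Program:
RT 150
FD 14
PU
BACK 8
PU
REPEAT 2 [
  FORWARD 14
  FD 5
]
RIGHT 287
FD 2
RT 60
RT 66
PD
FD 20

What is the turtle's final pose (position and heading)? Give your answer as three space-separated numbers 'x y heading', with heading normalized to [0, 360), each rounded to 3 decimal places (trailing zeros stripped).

Answer: -56.065 -16.134 157

Derivation:
Executing turtle program step by step:
Start: pos=(0,0), heading=0, pen down
RT 150: heading 0 -> 210
FD 14: (0,0) -> (-12.124,-7) [heading=210, draw]
PU: pen up
BK 8: (-12.124,-7) -> (-5.196,-3) [heading=210, move]
PU: pen up
REPEAT 2 [
  -- iteration 1/2 --
  FD 14: (-5.196,-3) -> (-17.321,-10) [heading=210, move]
  FD 5: (-17.321,-10) -> (-21.651,-12.5) [heading=210, move]
  -- iteration 2/2 --
  FD 14: (-21.651,-12.5) -> (-33.775,-19.5) [heading=210, move]
  FD 5: (-33.775,-19.5) -> (-38.105,-22) [heading=210, move]
]
RT 287: heading 210 -> 283
FD 2: (-38.105,-22) -> (-37.655,-23.949) [heading=283, move]
RT 60: heading 283 -> 223
RT 66: heading 223 -> 157
PD: pen down
FD 20: (-37.655,-23.949) -> (-56.065,-16.134) [heading=157, draw]
Final: pos=(-56.065,-16.134), heading=157, 2 segment(s) drawn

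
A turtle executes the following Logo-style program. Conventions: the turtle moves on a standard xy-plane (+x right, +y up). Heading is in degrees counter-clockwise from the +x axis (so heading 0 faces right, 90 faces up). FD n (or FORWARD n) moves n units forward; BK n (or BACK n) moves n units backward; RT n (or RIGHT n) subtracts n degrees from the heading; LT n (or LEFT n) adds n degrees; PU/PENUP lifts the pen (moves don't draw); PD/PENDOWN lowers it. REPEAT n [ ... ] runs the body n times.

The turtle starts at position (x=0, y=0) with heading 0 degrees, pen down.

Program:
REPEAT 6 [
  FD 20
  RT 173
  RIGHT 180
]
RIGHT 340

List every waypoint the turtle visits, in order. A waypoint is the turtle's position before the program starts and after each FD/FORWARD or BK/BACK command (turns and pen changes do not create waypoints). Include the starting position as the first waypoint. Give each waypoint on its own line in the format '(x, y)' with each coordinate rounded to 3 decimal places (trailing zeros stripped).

Executing turtle program step by step:
Start: pos=(0,0), heading=0, pen down
REPEAT 6 [
  -- iteration 1/6 --
  FD 20: (0,0) -> (20,0) [heading=0, draw]
  RT 173: heading 0 -> 187
  RT 180: heading 187 -> 7
  -- iteration 2/6 --
  FD 20: (20,0) -> (39.851,2.437) [heading=7, draw]
  RT 173: heading 7 -> 194
  RT 180: heading 194 -> 14
  -- iteration 3/6 --
  FD 20: (39.851,2.437) -> (59.257,7.276) [heading=14, draw]
  RT 173: heading 14 -> 201
  RT 180: heading 201 -> 21
  -- iteration 4/6 --
  FD 20: (59.257,7.276) -> (77.928,14.443) [heading=21, draw]
  RT 173: heading 21 -> 208
  RT 180: heading 208 -> 28
  -- iteration 5/6 --
  FD 20: (77.928,14.443) -> (95.587,23.833) [heading=28, draw]
  RT 173: heading 28 -> 215
  RT 180: heading 215 -> 35
  -- iteration 6/6 --
  FD 20: (95.587,23.833) -> (111.97,35.304) [heading=35, draw]
  RT 173: heading 35 -> 222
  RT 180: heading 222 -> 42
]
RT 340: heading 42 -> 62
Final: pos=(111.97,35.304), heading=62, 6 segment(s) drawn
Waypoints (7 total):
(0, 0)
(20, 0)
(39.851, 2.437)
(59.257, 7.276)
(77.928, 14.443)
(95.587, 23.833)
(111.97, 35.304)

Answer: (0, 0)
(20, 0)
(39.851, 2.437)
(59.257, 7.276)
(77.928, 14.443)
(95.587, 23.833)
(111.97, 35.304)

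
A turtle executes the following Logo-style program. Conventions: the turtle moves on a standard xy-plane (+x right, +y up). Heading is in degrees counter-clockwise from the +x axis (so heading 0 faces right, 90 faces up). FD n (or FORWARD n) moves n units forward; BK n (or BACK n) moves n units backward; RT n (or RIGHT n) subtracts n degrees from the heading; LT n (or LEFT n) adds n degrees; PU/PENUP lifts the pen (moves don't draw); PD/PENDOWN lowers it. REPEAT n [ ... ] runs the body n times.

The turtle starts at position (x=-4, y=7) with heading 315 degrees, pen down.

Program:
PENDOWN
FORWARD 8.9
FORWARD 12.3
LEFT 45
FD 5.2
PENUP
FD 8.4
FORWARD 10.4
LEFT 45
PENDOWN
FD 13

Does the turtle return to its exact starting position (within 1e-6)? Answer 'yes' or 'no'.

Answer: no

Derivation:
Executing turtle program step by step:
Start: pos=(-4,7), heading=315, pen down
PD: pen down
FD 8.9: (-4,7) -> (2.293,0.707) [heading=315, draw]
FD 12.3: (2.293,0.707) -> (10.991,-7.991) [heading=315, draw]
LT 45: heading 315 -> 0
FD 5.2: (10.991,-7.991) -> (16.191,-7.991) [heading=0, draw]
PU: pen up
FD 8.4: (16.191,-7.991) -> (24.591,-7.991) [heading=0, move]
FD 10.4: (24.591,-7.991) -> (34.991,-7.991) [heading=0, move]
LT 45: heading 0 -> 45
PD: pen down
FD 13: (34.991,-7.991) -> (44.183,1.202) [heading=45, draw]
Final: pos=(44.183,1.202), heading=45, 4 segment(s) drawn

Start position: (-4, 7)
Final position: (44.183, 1.202)
Distance = 48.531; >= 1e-6 -> NOT closed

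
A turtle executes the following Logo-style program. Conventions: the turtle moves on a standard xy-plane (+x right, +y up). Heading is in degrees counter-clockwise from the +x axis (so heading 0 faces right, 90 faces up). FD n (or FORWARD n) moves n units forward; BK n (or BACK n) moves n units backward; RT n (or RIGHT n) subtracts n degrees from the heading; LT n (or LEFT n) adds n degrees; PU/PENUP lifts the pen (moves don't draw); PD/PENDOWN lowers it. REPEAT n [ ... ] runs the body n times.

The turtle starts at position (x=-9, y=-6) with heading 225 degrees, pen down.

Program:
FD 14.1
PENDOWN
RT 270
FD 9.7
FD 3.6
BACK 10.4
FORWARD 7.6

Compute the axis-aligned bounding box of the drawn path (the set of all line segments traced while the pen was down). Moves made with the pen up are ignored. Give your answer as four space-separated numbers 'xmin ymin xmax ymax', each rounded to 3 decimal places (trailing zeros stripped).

Executing turtle program step by step:
Start: pos=(-9,-6), heading=225, pen down
FD 14.1: (-9,-6) -> (-18.97,-15.97) [heading=225, draw]
PD: pen down
RT 270: heading 225 -> 315
FD 9.7: (-18.97,-15.97) -> (-12.111,-22.829) [heading=315, draw]
FD 3.6: (-12.111,-22.829) -> (-9.566,-25.375) [heading=315, draw]
BK 10.4: (-9.566,-25.375) -> (-16.92,-18.021) [heading=315, draw]
FD 7.6: (-16.92,-18.021) -> (-11.546,-23.395) [heading=315, draw]
Final: pos=(-11.546,-23.395), heading=315, 5 segment(s) drawn

Segment endpoints: x in {-18.97, -16.92, -12.111, -11.546, -9.566, -9}, y in {-25.375, -23.395, -22.829, -18.021, -15.97, -6}
xmin=-18.97, ymin=-25.375, xmax=-9, ymax=-6

Answer: -18.97 -25.375 -9 -6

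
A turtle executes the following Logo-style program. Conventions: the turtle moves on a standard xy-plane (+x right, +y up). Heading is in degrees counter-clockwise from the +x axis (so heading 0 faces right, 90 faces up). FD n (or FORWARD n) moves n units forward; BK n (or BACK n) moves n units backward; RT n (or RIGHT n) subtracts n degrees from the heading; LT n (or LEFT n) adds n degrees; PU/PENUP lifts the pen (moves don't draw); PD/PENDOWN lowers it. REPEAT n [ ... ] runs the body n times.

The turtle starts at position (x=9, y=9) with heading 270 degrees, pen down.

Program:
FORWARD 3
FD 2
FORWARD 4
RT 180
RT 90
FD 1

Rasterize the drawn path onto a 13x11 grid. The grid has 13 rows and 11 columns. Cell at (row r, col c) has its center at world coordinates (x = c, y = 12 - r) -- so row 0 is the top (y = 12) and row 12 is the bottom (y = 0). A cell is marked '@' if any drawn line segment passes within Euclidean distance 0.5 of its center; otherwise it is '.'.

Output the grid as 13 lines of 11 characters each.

Segment 0: (9,9) -> (9,6)
Segment 1: (9,6) -> (9,4)
Segment 2: (9,4) -> (9,0)
Segment 3: (9,0) -> (10,0)

Answer: ...........
...........
...........
.........@.
.........@.
.........@.
.........@.
.........@.
.........@.
.........@.
.........@.
.........@.
.........@@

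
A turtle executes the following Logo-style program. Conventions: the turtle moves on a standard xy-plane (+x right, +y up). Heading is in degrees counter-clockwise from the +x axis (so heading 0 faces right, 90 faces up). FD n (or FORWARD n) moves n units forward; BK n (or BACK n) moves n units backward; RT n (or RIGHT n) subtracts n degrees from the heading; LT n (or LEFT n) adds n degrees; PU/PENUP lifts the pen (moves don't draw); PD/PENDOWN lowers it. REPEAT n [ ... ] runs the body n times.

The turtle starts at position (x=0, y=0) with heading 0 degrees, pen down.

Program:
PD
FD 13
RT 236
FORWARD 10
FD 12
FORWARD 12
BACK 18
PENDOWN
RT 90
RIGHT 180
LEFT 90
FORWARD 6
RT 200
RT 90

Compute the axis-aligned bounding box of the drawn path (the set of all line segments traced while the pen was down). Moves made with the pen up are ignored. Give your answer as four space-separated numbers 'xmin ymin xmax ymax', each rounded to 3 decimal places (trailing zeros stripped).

Answer: -6.013 0 13 28.187

Derivation:
Executing turtle program step by step:
Start: pos=(0,0), heading=0, pen down
PD: pen down
FD 13: (0,0) -> (13,0) [heading=0, draw]
RT 236: heading 0 -> 124
FD 10: (13,0) -> (7.408,8.29) [heading=124, draw]
FD 12: (7.408,8.29) -> (0.698,18.239) [heading=124, draw]
FD 12: (0.698,18.239) -> (-6.013,28.187) [heading=124, draw]
BK 18: (-6.013,28.187) -> (4.053,13.265) [heading=124, draw]
PD: pen down
RT 90: heading 124 -> 34
RT 180: heading 34 -> 214
LT 90: heading 214 -> 304
FD 6: (4.053,13.265) -> (7.408,8.29) [heading=304, draw]
RT 200: heading 304 -> 104
RT 90: heading 104 -> 14
Final: pos=(7.408,8.29), heading=14, 6 segment(s) drawn

Segment endpoints: x in {-6.013, 0, 0.698, 4.053, 7.408, 7.408, 13}, y in {0, 8.29, 8.29, 13.265, 18.239, 28.187}
xmin=-6.013, ymin=0, xmax=13, ymax=28.187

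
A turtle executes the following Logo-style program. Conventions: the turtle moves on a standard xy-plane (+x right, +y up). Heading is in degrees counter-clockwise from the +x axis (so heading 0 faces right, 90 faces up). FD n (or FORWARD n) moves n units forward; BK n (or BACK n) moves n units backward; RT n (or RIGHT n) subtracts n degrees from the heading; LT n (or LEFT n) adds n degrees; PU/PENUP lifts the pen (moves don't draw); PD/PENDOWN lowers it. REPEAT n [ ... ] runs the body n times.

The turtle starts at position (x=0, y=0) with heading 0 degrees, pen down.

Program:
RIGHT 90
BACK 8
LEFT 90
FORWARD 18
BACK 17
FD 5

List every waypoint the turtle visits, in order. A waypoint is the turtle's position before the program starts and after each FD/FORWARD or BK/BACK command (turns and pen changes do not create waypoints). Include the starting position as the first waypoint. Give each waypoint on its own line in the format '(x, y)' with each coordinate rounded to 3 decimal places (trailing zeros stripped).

Executing turtle program step by step:
Start: pos=(0,0), heading=0, pen down
RT 90: heading 0 -> 270
BK 8: (0,0) -> (0,8) [heading=270, draw]
LT 90: heading 270 -> 0
FD 18: (0,8) -> (18,8) [heading=0, draw]
BK 17: (18,8) -> (1,8) [heading=0, draw]
FD 5: (1,8) -> (6,8) [heading=0, draw]
Final: pos=(6,8), heading=0, 4 segment(s) drawn
Waypoints (5 total):
(0, 0)
(0, 8)
(18, 8)
(1, 8)
(6, 8)

Answer: (0, 0)
(0, 8)
(18, 8)
(1, 8)
(6, 8)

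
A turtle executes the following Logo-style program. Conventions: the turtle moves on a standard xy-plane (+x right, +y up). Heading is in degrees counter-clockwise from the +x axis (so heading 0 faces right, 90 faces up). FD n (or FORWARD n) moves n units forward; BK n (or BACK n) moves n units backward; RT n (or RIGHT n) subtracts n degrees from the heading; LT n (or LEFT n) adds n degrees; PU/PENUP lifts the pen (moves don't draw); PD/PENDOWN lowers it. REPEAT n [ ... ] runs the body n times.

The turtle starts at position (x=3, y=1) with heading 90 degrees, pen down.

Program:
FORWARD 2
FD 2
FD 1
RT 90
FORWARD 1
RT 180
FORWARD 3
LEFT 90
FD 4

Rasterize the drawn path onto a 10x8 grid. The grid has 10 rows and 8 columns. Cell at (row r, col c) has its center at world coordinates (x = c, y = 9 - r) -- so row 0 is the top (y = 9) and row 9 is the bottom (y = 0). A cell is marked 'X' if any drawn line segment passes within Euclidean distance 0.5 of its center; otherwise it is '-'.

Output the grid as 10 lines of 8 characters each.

Answer: --------
--------
--------
-XXXX---
-X-X----
-X-X----
-X-X----
-X-X----
---X----
--------

Derivation:
Segment 0: (3,1) -> (3,3)
Segment 1: (3,3) -> (3,5)
Segment 2: (3,5) -> (3,6)
Segment 3: (3,6) -> (4,6)
Segment 4: (4,6) -> (1,6)
Segment 5: (1,6) -> (1,2)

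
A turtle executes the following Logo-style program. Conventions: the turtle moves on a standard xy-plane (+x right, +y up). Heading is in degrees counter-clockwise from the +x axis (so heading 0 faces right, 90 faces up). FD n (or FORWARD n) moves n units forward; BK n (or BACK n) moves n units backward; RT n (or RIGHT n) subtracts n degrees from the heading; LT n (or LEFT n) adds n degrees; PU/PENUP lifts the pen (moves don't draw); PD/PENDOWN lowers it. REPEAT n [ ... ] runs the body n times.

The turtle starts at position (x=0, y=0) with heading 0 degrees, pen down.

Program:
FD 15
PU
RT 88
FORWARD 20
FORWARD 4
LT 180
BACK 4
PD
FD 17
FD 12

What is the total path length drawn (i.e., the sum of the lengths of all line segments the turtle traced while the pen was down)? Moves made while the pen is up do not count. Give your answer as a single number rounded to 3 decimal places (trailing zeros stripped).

Executing turtle program step by step:
Start: pos=(0,0), heading=0, pen down
FD 15: (0,0) -> (15,0) [heading=0, draw]
PU: pen up
RT 88: heading 0 -> 272
FD 20: (15,0) -> (15.698,-19.988) [heading=272, move]
FD 4: (15.698,-19.988) -> (15.838,-23.985) [heading=272, move]
LT 180: heading 272 -> 92
BK 4: (15.838,-23.985) -> (15.977,-27.983) [heading=92, move]
PD: pen down
FD 17: (15.977,-27.983) -> (15.384,-10.993) [heading=92, draw]
FD 12: (15.384,-10.993) -> (14.965,0.999) [heading=92, draw]
Final: pos=(14.965,0.999), heading=92, 3 segment(s) drawn

Segment lengths:
  seg 1: (0,0) -> (15,0), length = 15
  seg 2: (15.977,-27.983) -> (15.384,-10.993), length = 17
  seg 3: (15.384,-10.993) -> (14.965,0.999), length = 12
Total = 44

Answer: 44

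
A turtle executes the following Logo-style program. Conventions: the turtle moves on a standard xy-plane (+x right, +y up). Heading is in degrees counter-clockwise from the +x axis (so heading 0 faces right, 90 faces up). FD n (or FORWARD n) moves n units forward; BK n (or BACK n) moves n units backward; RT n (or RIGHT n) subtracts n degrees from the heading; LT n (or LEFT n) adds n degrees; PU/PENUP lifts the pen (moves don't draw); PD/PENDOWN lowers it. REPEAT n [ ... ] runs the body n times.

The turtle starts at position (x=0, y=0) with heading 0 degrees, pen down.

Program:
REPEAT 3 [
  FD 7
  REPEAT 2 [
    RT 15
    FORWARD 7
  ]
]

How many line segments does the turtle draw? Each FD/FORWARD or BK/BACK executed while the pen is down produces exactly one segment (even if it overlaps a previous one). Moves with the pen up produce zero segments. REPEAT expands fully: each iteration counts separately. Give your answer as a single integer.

Executing turtle program step by step:
Start: pos=(0,0), heading=0, pen down
REPEAT 3 [
  -- iteration 1/3 --
  FD 7: (0,0) -> (7,0) [heading=0, draw]
  REPEAT 2 [
    -- iteration 1/2 --
    RT 15: heading 0 -> 345
    FD 7: (7,0) -> (13.761,-1.812) [heading=345, draw]
    -- iteration 2/2 --
    RT 15: heading 345 -> 330
    FD 7: (13.761,-1.812) -> (19.824,-5.312) [heading=330, draw]
  ]
  -- iteration 2/3 --
  FD 7: (19.824,-5.312) -> (25.886,-8.812) [heading=330, draw]
  REPEAT 2 [
    -- iteration 1/2 --
    RT 15: heading 330 -> 315
    FD 7: (25.886,-8.812) -> (30.836,-13.761) [heading=315, draw]
    -- iteration 2/2 --
    RT 15: heading 315 -> 300
    FD 7: (30.836,-13.761) -> (34.336,-19.824) [heading=300, draw]
  ]
  -- iteration 3/3 --
  FD 7: (34.336,-19.824) -> (37.836,-25.886) [heading=300, draw]
  REPEAT 2 [
    -- iteration 1/2 --
    RT 15: heading 300 -> 285
    FD 7: (37.836,-25.886) -> (39.647,-32.647) [heading=285, draw]
    -- iteration 2/2 --
    RT 15: heading 285 -> 270
    FD 7: (39.647,-32.647) -> (39.647,-39.647) [heading=270, draw]
  ]
]
Final: pos=(39.647,-39.647), heading=270, 9 segment(s) drawn
Segments drawn: 9

Answer: 9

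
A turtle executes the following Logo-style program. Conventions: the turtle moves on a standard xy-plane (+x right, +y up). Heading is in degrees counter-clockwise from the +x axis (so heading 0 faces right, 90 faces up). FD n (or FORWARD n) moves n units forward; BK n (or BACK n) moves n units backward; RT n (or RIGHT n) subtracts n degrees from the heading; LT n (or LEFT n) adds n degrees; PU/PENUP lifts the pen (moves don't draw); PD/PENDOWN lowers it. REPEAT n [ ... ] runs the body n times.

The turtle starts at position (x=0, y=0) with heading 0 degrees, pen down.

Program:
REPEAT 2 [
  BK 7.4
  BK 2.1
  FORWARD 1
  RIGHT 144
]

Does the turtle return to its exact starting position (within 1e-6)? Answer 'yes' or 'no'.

Answer: no

Derivation:
Executing turtle program step by step:
Start: pos=(0,0), heading=0, pen down
REPEAT 2 [
  -- iteration 1/2 --
  BK 7.4: (0,0) -> (-7.4,0) [heading=0, draw]
  BK 2.1: (-7.4,0) -> (-9.5,0) [heading=0, draw]
  FD 1: (-9.5,0) -> (-8.5,0) [heading=0, draw]
  RT 144: heading 0 -> 216
  -- iteration 2/2 --
  BK 7.4: (-8.5,0) -> (-2.513,4.35) [heading=216, draw]
  BK 2.1: (-2.513,4.35) -> (-0.814,5.584) [heading=216, draw]
  FD 1: (-0.814,5.584) -> (-1.623,4.996) [heading=216, draw]
  RT 144: heading 216 -> 72
]
Final: pos=(-1.623,4.996), heading=72, 6 segment(s) drawn

Start position: (0, 0)
Final position: (-1.623, 4.996)
Distance = 5.253; >= 1e-6 -> NOT closed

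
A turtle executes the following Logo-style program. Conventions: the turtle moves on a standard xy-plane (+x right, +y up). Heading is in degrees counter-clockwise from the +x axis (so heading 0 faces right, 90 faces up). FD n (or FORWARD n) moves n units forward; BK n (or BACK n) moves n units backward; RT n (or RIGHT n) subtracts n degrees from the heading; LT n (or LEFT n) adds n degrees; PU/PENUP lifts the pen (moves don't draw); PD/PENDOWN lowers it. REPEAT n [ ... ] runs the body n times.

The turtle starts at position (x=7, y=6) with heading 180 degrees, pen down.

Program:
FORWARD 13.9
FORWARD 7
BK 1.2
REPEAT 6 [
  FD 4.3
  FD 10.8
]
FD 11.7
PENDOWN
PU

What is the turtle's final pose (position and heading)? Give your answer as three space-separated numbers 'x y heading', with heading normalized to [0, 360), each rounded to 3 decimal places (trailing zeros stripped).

Executing turtle program step by step:
Start: pos=(7,6), heading=180, pen down
FD 13.9: (7,6) -> (-6.9,6) [heading=180, draw]
FD 7: (-6.9,6) -> (-13.9,6) [heading=180, draw]
BK 1.2: (-13.9,6) -> (-12.7,6) [heading=180, draw]
REPEAT 6 [
  -- iteration 1/6 --
  FD 4.3: (-12.7,6) -> (-17,6) [heading=180, draw]
  FD 10.8: (-17,6) -> (-27.8,6) [heading=180, draw]
  -- iteration 2/6 --
  FD 4.3: (-27.8,6) -> (-32.1,6) [heading=180, draw]
  FD 10.8: (-32.1,6) -> (-42.9,6) [heading=180, draw]
  -- iteration 3/6 --
  FD 4.3: (-42.9,6) -> (-47.2,6) [heading=180, draw]
  FD 10.8: (-47.2,6) -> (-58,6) [heading=180, draw]
  -- iteration 4/6 --
  FD 4.3: (-58,6) -> (-62.3,6) [heading=180, draw]
  FD 10.8: (-62.3,6) -> (-73.1,6) [heading=180, draw]
  -- iteration 5/6 --
  FD 4.3: (-73.1,6) -> (-77.4,6) [heading=180, draw]
  FD 10.8: (-77.4,6) -> (-88.2,6) [heading=180, draw]
  -- iteration 6/6 --
  FD 4.3: (-88.2,6) -> (-92.5,6) [heading=180, draw]
  FD 10.8: (-92.5,6) -> (-103.3,6) [heading=180, draw]
]
FD 11.7: (-103.3,6) -> (-115,6) [heading=180, draw]
PD: pen down
PU: pen up
Final: pos=(-115,6), heading=180, 16 segment(s) drawn

Answer: -115 6 180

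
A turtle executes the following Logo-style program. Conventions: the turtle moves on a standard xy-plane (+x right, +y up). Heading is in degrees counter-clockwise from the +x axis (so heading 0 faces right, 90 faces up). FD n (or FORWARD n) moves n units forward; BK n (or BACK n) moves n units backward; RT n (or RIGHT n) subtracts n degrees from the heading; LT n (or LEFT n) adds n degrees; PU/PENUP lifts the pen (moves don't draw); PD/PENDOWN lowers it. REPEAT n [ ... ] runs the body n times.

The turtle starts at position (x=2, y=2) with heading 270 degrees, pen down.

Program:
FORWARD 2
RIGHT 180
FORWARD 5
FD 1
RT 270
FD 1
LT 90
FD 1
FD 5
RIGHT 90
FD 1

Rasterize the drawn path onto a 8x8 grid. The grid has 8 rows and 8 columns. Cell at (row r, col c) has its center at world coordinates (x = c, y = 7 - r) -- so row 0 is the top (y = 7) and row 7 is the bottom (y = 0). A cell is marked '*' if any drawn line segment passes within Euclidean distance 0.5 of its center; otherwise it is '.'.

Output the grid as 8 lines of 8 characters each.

Answer: ........
.**.....
.**.....
.**.....
.**.....
.**.....
.**.....
***.....

Derivation:
Segment 0: (2,2) -> (2,0)
Segment 1: (2,0) -> (2,5)
Segment 2: (2,5) -> (2,6)
Segment 3: (2,6) -> (1,6)
Segment 4: (1,6) -> (1,5)
Segment 5: (1,5) -> (1,0)
Segment 6: (1,0) -> (0,-0)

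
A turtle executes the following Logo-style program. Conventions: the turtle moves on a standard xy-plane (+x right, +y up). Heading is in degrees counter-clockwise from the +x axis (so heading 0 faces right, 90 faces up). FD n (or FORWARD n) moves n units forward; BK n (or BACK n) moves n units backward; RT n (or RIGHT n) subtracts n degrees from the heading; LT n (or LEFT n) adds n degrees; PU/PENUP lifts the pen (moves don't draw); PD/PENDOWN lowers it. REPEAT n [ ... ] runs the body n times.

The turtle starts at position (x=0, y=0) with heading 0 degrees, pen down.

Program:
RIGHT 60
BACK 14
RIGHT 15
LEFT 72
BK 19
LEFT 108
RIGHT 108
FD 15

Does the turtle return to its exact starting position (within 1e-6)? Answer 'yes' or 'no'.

Answer: no

Derivation:
Executing turtle program step by step:
Start: pos=(0,0), heading=0, pen down
RT 60: heading 0 -> 300
BK 14: (0,0) -> (-7,12.124) [heading=300, draw]
RT 15: heading 300 -> 285
LT 72: heading 285 -> 357
BK 19: (-7,12.124) -> (-25.974,13.119) [heading=357, draw]
LT 108: heading 357 -> 105
RT 108: heading 105 -> 357
FD 15: (-25.974,13.119) -> (-10.995,12.334) [heading=357, draw]
Final: pos=(-10.995,12.334), heading=357, 3 segment(s) drawn

Start position: (0, 0)
Final position: (-10.995, 12.334)
Distance = 16.523; >= 1e-6 -> NOT closed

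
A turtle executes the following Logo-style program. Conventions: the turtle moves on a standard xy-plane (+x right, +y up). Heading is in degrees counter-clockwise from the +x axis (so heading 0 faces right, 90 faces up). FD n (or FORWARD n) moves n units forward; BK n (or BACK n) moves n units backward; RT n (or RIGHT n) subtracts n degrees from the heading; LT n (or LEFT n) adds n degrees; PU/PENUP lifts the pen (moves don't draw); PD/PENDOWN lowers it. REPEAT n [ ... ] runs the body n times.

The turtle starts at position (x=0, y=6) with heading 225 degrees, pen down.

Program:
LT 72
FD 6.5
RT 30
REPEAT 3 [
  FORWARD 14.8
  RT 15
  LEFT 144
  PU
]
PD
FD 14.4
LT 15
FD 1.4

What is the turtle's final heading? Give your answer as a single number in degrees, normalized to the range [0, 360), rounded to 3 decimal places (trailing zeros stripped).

Executing turtle program step by step:
Start: pos=(0,6), heading=225, pen down
LT 72: heading 225 -> 297
FD 6.5: (0,6) -> (2.951,0.208) [heading=297, draw]
RT 30: heading 297 -> 267
REPEAT 3 [
  -- iteration 1/3 --
  FD 14.8: (2.951,0.208) -> (2.176,-14.571) [heading=267, draw]
  RT 15: heading 267 -> 252
  LT 144: heading 252 -> 36
  PU: pen up
  -- iteration 2/3 --
  FD 14.8: (2.176,-14.571) -> (14.15,-5.872) [heading=36, move]
  RT 15: heading 36 -> 21
  LT 144: heading 21 -> 165
  PU: pen up
  -- iteration 3/3 --
  FD 14.8: (14.15,-5.872) -> (-0.146,-2.042) [heading=165, move]
  RT 15: heading 165 -> 150
  LT 144: heading 150 -> 294
  PU: pen up
]
PD: pen down
FD 14.4: (-0.146,-2.042) -> (5.711,-15.197) [heading=294, draw]
LT 15: heading 294 -> 309
FD 1.4: (5.711,-15.197) -> (6.592,-16.285) [heading=309, draw]
Final: pos=(6.592,-16.285), heading=309, 4 segment(s) drawn

Answer: 309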